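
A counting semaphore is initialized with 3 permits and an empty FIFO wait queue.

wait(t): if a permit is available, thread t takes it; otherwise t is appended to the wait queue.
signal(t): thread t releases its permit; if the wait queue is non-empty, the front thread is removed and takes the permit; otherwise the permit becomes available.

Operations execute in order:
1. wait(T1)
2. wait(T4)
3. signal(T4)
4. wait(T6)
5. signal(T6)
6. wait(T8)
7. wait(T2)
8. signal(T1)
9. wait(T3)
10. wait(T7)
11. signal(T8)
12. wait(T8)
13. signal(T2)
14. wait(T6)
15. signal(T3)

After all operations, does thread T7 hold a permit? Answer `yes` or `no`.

Step 1: wait(T1) -> count=2 queue=[] holders={T1}
Step 2: wait(T4) -> count=1 queue=[] holders={T1,T4}
Step 3: signal(T4) -> count=2 queue=[] holders={T1}
Step 4: wait(T6) -> count=1 queue=[] holders={T1,T6}
Step 5: signal(T6) -> count=2 queue=[] holders={T1}
Step 6: wait(T8) -> count=1 queue=[] holders={T1,T8}
Step 7: wait(T2) -> count=0 queue=[] holders={T1,T2,T8}
Step 8: signal(T1) -> count=1 queue=[] holders={T2,T8}
Step 9: wait(T3) -> count=0 queue=[] holders={T2,T3,T8}
Step 10: wait(T7) -> count=0 queue=[T7] holders={T2,T3,T8}
Step 11: signal(T8) -> count=0 queue=[] holders={T2,T3,T7}
Step 12: wait(T8) -> count=0 queue=[T8] holders={T2,T3,T7}
Step 13: signal(T2) -> count=0 queue=[] holders={T3,T7,T8}
Step 14: wait(T6) -> count=0 queue=[T6] holders={T3,T7,T8}
Step 15: signal(T3) -> count=0 queue=[] holders={T6,T7,T8}
Final holders: {T6,T7,T8} -> T7 in holders

Answer: yes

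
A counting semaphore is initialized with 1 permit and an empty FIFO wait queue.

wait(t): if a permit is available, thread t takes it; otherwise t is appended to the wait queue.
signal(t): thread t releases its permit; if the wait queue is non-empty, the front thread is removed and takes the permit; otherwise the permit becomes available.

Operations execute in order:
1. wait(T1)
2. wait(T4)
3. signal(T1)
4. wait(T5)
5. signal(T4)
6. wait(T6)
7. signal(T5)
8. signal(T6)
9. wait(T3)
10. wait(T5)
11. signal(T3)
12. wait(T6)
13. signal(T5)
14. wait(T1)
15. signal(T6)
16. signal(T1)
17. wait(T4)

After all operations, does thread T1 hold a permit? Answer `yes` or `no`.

Step 1: wait(T1) -> count=0 queue=[] holders={T1}
Step 2: wait(T4) -> count=0 queue=[T4] holders={T1}
Step 3: signal(T1) -> count=0 queue=[] holders={T4}
Step 4: wait(T5) -> count=0 queue=[T5] holders={T4}
Step 5: signal(T4) -> count=0 queue=[] holders={T5}
Step 6: wait(T6) -> count=0 queue=[T6] holders={T5}
Step 7: signal(T5) -> count=0 queue=[] holders={T6}
Step 8: signal(T6) -> count=1 queue=[] holders={none}
Step 9: wait(T3) -> count=0 queue=[] holders={T3}
Step 10: wait(T5) -> count=0 queue=[T5] holders={T3}
Step 11: signal(T3) -> count=0 queue=[] holders={T5}
Step 12: wait(T6) -> count=0 queue=[T6] holders={T5}
Step 13: signal(T5) -> count=0 queue=[] holders={T6}
Step 14: wait(T1) -> count=0 queue=[T1] holders={T6}
Step 15: signal(T6) -> count=0 queue=[] holders={T1}
Step 16: signal(T1) -> count=1 queue=[] holders={none}
Step 17: wait(T4) -> count=0 queue=[] holders={T4}
Final holders: {T4} -> T1 not in holders

Answer: no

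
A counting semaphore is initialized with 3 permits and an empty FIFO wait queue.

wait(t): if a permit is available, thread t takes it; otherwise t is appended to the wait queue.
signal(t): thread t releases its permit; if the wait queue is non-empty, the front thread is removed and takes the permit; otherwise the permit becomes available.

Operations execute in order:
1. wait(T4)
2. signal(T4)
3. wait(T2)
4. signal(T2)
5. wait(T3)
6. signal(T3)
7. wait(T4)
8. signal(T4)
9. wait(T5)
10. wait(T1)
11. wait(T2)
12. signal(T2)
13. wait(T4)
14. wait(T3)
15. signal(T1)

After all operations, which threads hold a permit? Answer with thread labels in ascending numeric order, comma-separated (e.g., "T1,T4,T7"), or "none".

Answer: T3,T4,T5

Derivation:
Step 1: wait(T4) -> count=2 queue=[] holders={T4}
Step 2: signal(T4) -> count=3 queue=[] holders={none}
Step 3: wait(T2) -> count=2 queue=[] holders={T2}
Step 4: signal(T2) -> count=3 queue=[] holders={none}
Step 5: wait(T3) -> count=2 queue=[] holders={T3}
Step 6: signal(T3) -> count=3 queue=[] holders={none}
Step 7: wait(T4) -> count=2 queue=[] holders={T4}
Step 8: signal(T4) -> count=3 queue=[] holders={none}
Step 9: wait(T5) -> count=2 queue=[] holders={T5}
Step 10: wait(T1) -> count=1 queue=[] holders={T1,T5}
Step 11: wait(T2) -> count=0 queue=[] holders={T1,T2,T5}
Step 12: signal(T2) -> count=1 queue=[] holders={T1,T5}
Step 13: wait(T4) -> count=0 queue=[] holders={T1,T4,T5}
Step 14: wait(T3) -> count=0 queue=[T3] holders={T1,T4,T5}
Step 15: signal(T1) -> count=0 queue=[] holders={T3,T4,T5}
Final holders: T3,T4,T5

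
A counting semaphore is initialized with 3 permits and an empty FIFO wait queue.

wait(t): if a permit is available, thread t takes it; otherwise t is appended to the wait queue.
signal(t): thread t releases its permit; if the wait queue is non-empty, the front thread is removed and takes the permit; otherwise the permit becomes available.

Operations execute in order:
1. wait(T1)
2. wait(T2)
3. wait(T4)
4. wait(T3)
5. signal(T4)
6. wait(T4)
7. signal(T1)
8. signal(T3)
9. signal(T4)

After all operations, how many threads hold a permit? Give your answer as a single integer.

Step 1: wait(T1) -> count=2 queue=[] holders={T1}
Step 2: wait(T2) -> count=1 queue=[] holders={T1,T2}
Step 3: wait(T4) -> count=0 queue=[] holders={T1,T2,T4}
Step 4: wait(T3) -> count=0 queue=[T3] holders={T1,T2,T4}
Step 5: signal(T4) -> count=0 queue=[] holders={T1,T2,T3}
Step 6: wait(T4) -> count=0 queue=[T4] holders={T1,T2,T3}
Step 7: signal(T1) -> count=0 queue=[] holders={T2,T3,T4}
Step 8: signal(T3) -> count=1 queue=[] holders={T2,T4}
Step 9: signal(T4) -> count=2 queue=[] holders={T2}
Final holders: {T2} -> 1 thread(s)

Answer: 1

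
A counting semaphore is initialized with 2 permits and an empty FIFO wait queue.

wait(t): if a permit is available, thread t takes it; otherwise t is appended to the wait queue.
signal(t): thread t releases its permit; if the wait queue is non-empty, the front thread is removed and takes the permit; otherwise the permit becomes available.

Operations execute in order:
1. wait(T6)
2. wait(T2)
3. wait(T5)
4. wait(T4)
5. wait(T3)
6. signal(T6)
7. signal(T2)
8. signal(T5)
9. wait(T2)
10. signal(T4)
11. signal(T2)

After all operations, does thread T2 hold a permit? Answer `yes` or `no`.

Step 1: wait(T6) -> count=1 queue=[] holders={T6}
Step 2: wait(T2) -> count=0 queue=[] holders={T2,T6}
Step 3: wait(T5) -> count=0 queue=[T5] holders={T2,T6}
Step 4: wait(T4) -> count=0 queue=[T5,T4] holders={T2,T6}
Step 5: wait(T3) -> count=0 queue=[T5,T4,T3] holders={T2,T6}
Step 6: signal(T6) -> count=0 queue=[T4,T3] holders={T2,T5}
Step 7: signal(T2) -> count=0 queue=[T3] holders={T4,T5}
Step 8: signal(T5) -> count=0 queue=[] holders={T3,T4}
Step 9: wait(T2) -> count=0 queue=[T2] holders={T3,T4}
Step 10: signal(T4) -> count=0 queue=[] holders={T2,T3}
Step 11: signal(T2) -> count=1 queue=[] holders={T3}
Final holders: {T3} -> T2 not in holders

Answer: no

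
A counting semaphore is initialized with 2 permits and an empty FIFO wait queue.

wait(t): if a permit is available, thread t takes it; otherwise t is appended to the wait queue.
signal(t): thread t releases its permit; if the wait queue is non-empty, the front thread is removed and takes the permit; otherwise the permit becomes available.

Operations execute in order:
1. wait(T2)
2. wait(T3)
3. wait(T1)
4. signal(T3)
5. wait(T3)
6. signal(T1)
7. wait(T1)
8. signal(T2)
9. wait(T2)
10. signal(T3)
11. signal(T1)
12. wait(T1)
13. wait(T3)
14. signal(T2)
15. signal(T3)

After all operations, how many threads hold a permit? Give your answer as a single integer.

Step 1: wait(T2) -> count=1 queue=[] holders={T2}
Step 2: wait(T3) -> count=0 queue=[] holders={T2,T3}
Step 3: wait(T1) -> count=0 queue=[T1] holders={T2,T3}
Step 4: signal(T3) -> count=0 queue=[] holders={T1,T2}
Step 5: wait(T3) -> count=0 queue=[T3] holders={T1,T2}
Step 6: signal(T1) -> count=0 queue=[] holders={T2,T3}
Step 7: wait(T1) -> count=0 queue=[T1] holders={T2,T3}
Step 8: signal(T2) -> count=0 queue=[] holders={T1,T3}
Step 9: wait(T2) -> count=0 queue=[T2] holders={T1,T3}
Step 10: signal(T3) -> count=0 queue=[] holders={T1,T2}
Step 11: signal(T1) -> count=1 queue=[] holders={T2}
Step 12: wait(T1) -> count=0 queue=[] holders={T1,T2}
Step 13: wait(T3) -> count=0 queue=[T3] holders={T1,T2}
Step 14: signal(T2) -> count=0 queue=[] holders={T1,T3}
Step 15: signal(T3) -> count=1 queue=[] holders={T1}
Final holders: {T1} -> 1 thread(s)

Answer: 1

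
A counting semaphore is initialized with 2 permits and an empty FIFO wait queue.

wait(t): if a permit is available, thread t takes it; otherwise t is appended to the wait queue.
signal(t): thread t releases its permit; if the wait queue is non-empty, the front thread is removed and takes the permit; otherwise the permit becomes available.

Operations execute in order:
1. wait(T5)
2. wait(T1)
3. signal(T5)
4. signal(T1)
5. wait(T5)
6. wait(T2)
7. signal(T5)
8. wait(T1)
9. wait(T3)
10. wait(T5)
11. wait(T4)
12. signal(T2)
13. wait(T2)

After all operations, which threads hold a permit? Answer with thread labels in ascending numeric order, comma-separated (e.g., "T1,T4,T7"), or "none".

Answer: T1,T3

Derivation:
Step 1: wait(T5) -> count=1 queue=[] holders={T5}
Step 2: wait(T1) -> count=0 queue=[] holders={T1,T5}
Step 3: signal(T5) -> count=1 queue=[] holders={T1}
Step 4: signal(T1) -> count=2 queue=[] holders={none}
Step 5: wait(T5) -> count=1 queue=[] holders={T5}
Step 6: wait(T2) -> count=0 queue=[] holders={T2,T5}
Step 7: signal(T5) -> count=1 queue=[] holders={T2}
Step 8: wait(T1) -> count=0 queue=[] holders={T1,T2}
Step 9: wait(T3) -> count=0 queue=[T3] holders={T1,T2}
Step 10: wait(T5) -> count=0 queue=[T3,T5] holders={T1,T2}
Step 11: wait(T4) -> count=0 queue=[T3,T5,T4] holders={T1,T2}
Step 12: signal(T2) -> count=0 queue=[T5,T4] holders={T1,T3}
Step 13: wait(T2) -> count=0 queue=[T5,T4,T2] holders={T1,T3}
Final holders: T1,T3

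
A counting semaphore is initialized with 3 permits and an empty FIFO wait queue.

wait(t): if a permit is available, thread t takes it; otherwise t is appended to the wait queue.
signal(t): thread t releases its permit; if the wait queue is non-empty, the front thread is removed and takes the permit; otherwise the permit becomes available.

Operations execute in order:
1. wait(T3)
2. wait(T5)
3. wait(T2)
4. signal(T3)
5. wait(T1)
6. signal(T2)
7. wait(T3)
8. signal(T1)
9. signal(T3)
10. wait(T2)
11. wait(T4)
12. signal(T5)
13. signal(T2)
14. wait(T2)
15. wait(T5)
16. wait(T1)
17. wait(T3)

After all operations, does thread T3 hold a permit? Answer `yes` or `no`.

Step 1: wait(T3) -> count=2 queue=[] holders={T3}
Step 2: wait(T5) -> count=1 queue=[] holders={T3,T5}
Step 3: wait(T2) -> count=0 queue=[] holders={T2,T3,T5}
Step 4: signal(T3) -> count=1 queue=[] holders={T2,T5}
Step 5: wait(T1) -> count=0 queue=[] holders={T1,T2,T5}
Step 6: signal(T2) -> count=1 queue=[] holders={T1,T5}
Step 7: wait(T3) -> count=0 queue=[] holders={T1,T3,T5}
Step 8: signal(T1) -> count=1 queue=[] holders={T3,T5}
Step 9: signal(T3) -> count=2 queue=[] holders={T5}
Step 10: wait(T2) -> count=1 queue=[] holders={T2,T5}
Step 11: wait(T4) -> count=0 queue=[] holders={T2,T4,T5}
Step 12: signal(T5) -> count=1 queue=[] holders={T2,T4}
Step 13: signal(T2) -> count=2 queue=[] holders={T4}
Step 14: wait(T2) -> count=1 queue=[] holders={T2,T4}
Step 15: wait(T5) -> count=0 queue=[] holders={T2,T4,T5}
Step 16: wait(T1) -> count=0 queue=[T1] holders={T2,T4,T5}
Step 17: wait(T3) -> count=0 queue=[T1,T3] holders={T2,T4,T5}
Final holders: {T2,T4,T5} -> T3 not in holders

Answer: no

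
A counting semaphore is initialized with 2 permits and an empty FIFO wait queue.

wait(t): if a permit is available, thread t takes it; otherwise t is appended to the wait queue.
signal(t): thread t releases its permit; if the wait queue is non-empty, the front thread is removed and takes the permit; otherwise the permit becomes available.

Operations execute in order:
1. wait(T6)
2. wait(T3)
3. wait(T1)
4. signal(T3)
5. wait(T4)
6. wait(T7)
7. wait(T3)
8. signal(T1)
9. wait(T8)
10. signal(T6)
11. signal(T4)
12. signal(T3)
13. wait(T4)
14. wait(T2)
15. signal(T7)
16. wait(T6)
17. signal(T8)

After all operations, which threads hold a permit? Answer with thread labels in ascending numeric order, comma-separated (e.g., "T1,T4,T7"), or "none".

Step 1: wait(T6) -> count=1 queue=[] holders={T6}
Step 2: wait(T3) -> count=0 queue=[] holders={T3,T6}
Step 3: wait(T1) -> count=0 queue=[T1] holders={T3,T6}
Step 4: signal(T3) -> count=0 queue=[] holders={T1,T6}
Step 5: wait(T4) -> count=0 queue=[T4] holders={T1,T6}
Step 6: wait(T7) -> count=0 queue=[T4,T7] holders={T1,T6}
Step 7: wait(T3) -> count=0 queue=[T4,T7,T3] holders={T1,T6}
Step 8: signal(T1) -> count=0 queue=[T7,T3] holders={T4,T6}
Step 9: wait(T8) -> count=0 queue=[T7,T3,T8] holders={T4,T6}
Step 10: signal(T6) -> count=0 queue=[T3,T8] holders={T4,T7}
Step 11: signal(T4) -> count=0 queue=[T8] holders={T3,T7}
Step 12: signal(T3) -> count=0 queue=[] holders={T7,T8}
Step 13: wait(T4) -> count=0 queue=[T4] holders={T7,T8}
Step 14: wait(T2) -> count=0 queue=[T4,T2] holders={T7,T8}
Step 15: signal(T7) -> count=0 queue=[T2] holders={T4,T8}
Step 16: wait(T6) -> count=0 queue=[T2,T6] holders={T4,T8}
Step 17: signal(T8) -> count=0 queue=[T6] holders={T2,T4}
Final holders: T2,T4

Answer: T2,T4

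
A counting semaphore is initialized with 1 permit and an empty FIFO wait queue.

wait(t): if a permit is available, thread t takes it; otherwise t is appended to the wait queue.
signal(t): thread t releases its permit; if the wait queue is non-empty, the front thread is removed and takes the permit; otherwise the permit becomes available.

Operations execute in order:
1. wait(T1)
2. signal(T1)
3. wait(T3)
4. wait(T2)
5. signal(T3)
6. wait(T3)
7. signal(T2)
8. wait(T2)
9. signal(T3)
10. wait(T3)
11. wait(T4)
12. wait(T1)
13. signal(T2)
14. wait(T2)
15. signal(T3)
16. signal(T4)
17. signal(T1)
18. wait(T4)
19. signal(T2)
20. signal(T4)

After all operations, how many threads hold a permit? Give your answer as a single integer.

Step 1: wait(T1) -> count=0 queue=[] holders={T1}
Step 2: signal(T1) -> count=1 queue=[] holders={none}
Step 3: wait(T3) -> count=0 queue=[] holders={T3}
Step 4: wait(T2) -> count=0 queue=[T2] holders={T3}
Step 5: signal(T3) -> count=0 queue=[] holders={T2}
Step 6: wait(T3) -> count=0 queue=[T3] holders={T2}
Step 7: signal(T2) -> count=0 queue=[] holders={T3}
Step 8: wait(T2) -> count=0 queue=[T2] holders={T3}
Step 9: signal(T3) -> count=0 queue=[] holders={T2}
Step 10: wait(T3) -> count=0 queue=[T3] holders={T2}
Step 11: wait(T4) -> count=0 queue=[T3,T4] holders={T2}
Step 12: wait(T1) -> count=0 queue=[T3,T4,T1] holders={T2}
Step 13: signal(T2) -> count=0 queue=[T4,T1] holders={T3}
Step 14: wait(T2) -> count=0 queue=[T4,T1,T2] holders={T3}
Step 15: signal(T3) -> count=0 queue=[T1,T2] holders={T4}
Step 16: signal(T4) -> count=0 queue=[T2] holders={T1}
Step 17: signal(T1) -> count=0 queue=[] holders={T2}
Step 18: wait(T4) -> count=0 queue=[T4] holders={T2}
Step 19: signal(T2) -> count=0 queue=[] holders={T4}
Step 20: signal(T4) -> count=1 queue=[] holders={none}
Final holders: {none} -> 0 thread(s)

Answer: 0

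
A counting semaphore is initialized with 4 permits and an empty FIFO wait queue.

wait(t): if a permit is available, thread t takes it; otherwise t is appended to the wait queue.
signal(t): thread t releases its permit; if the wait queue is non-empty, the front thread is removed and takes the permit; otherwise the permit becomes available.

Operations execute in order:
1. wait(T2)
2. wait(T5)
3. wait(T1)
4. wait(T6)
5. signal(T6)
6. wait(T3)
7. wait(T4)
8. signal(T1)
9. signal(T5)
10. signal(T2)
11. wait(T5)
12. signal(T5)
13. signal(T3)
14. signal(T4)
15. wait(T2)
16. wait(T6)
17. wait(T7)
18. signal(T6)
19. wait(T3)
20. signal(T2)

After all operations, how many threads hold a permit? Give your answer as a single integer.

Answer: 2

Derivation:
Step 1: wait(T2) -> count=3 queue=[] holders={T2}
Step 2: wait(T5) -> count=2 queue=[] holders={T2,T5}
Step 3: wait(T1) -> count=1 queue=[] holders={T1,T2,T5}
Step 4: wait(T6) -> count=0 queue=[] holders={T1,T2,T5,T6}
Step 5: signal(T6) -> count=1 queue=[] holders={T1,T2,T5}
Step 6: wait(T3) -> count=0 queue=[] holders={T1,T2,T3,T5}
Step 7: wait(T4) -> count=0 queue=[T4] holders={T1,T2,T3,T5}
Step 8: signal(T1) -> count=0 queue=[] holders={T2,T3,T4,T5}
Step 9: signal(T5) -> count=1 queue=[] holders={T2,T3,T4}
Step 10: signal(T2) -> count=2 queue=[] holders={T3,T4}
Step 11: wait(T5) -> count=1 queue=[] holders={T3,T4,T5}
Step 12: signal(T5) -> count=2 queue=[] holders={T3,T4}
Step 13: signal(T3) -> count=3 queue=[] holders={T4}
Step 14: signal(T4) -> count=4 queue=[] holders={none}
Step 15: wait(T2) -> count=3 queue=[] holders={T2}
Step 16: wait(T6) -> count=2 queue=[] holders={T2,T6}
Step 17: wait(T7) -> count=1 queue=[] holders={T2,T6,T7}
Step 18: signal(T6) -> count=2 queue=[] holders={T2,T7}
Step 19: wait(T3) -> count=1 queue=[] holders={T2,T3,T7}
Step 20: signal(T2) -> count=2 queue=[] holders={T3,T7}
Final holders: {T3,T7} -> 2 thread(s)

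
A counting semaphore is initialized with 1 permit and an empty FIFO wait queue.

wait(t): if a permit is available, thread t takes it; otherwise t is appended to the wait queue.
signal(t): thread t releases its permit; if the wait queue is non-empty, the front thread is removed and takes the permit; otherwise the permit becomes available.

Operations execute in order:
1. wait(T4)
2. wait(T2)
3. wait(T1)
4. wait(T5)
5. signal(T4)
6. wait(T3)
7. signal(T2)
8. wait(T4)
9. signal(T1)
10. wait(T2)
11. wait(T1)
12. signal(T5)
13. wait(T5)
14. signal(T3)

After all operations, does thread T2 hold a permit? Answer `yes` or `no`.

Step 1: wait(T4) -> count=0 queue=[] holders={T4}
Step 2: wait(T2) -> count=0 queue=[T2] holders={T4}
Step 3: wait(T1) -> count=0 queue=[T2,T1] holders={T4}
Step 4: wait(T5) -> count=0 queue=[T2,T1,T5] holders={T4}
Step 5: signal(T4) -> count=0 queue=[T1,T5] holders={T2}
Step 6: wait(T3) -> count=0 queue=[T1,T5,T3] holders={T2}
Step 7: signal(T2) -> count=0 queue=[T5,T3] holders={T1}
Step 8: wait(T4) -> count=0 queue=[T5,T3,T4] holders={T1}
Step 9: signal(T1) -> count=0 queue=[T3,T4] holders={T5}
Step 10: wait(T2) -> count=0 queue=[T3,T4,T2] holders={T5}
Step 11: wait(T1) -> count=0 queue=[T3,T4,T2,T1] holders={T5}
Step 12: signal(T5) -> count=0 queue=[T4,T2,T1] holders={T3}
Step 13: wait(T5) -> count=0 queue=[T4,T2,T1,T5] holders={T3}
Step 14: signal(T3) -> count=0 queue=[T2,T1,T5] holders={T4}
Final holders: {T4} -> T2 not in holders

Answer: no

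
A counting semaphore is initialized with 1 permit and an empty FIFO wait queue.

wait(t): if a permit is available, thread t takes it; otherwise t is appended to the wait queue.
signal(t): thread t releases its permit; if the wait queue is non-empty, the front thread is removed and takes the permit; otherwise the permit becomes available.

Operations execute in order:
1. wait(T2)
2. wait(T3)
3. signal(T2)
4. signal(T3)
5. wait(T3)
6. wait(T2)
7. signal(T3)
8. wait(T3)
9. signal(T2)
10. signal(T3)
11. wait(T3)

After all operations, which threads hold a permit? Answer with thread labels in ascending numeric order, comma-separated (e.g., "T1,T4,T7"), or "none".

Answer: T3

Derivation:
Step 1: wait(T2) -> count=0 queue=[] holders={T2}
Step 2: wait(T3) -> count=0 queue=[T3] holders={T2}
Step 3: signal(T2) -> count=0 queue=[] holders={T3}
Step 4: signal(T3) -> count=1 queue=[] holders={none}
Step 5: wait(T3) -> count=0 queue=[] holders={T3}
Step 6: wait(T2) -> count=0 queue=[T2] holders={T3}
Step 7: signal(T3) -> count=0 queue=[] holders={T2}
Step 8: wait(T3) -> count=0 queue=[T3] holders={T2}
Step 9: signal(T2) -> count=0 queue=[] holders={T3}
Step 10: signal(T3) -> count=1 queue=[] holders={none}
Step 11: wait(T3) -> count=0 queue=[] holders={T3}
Final holders: T3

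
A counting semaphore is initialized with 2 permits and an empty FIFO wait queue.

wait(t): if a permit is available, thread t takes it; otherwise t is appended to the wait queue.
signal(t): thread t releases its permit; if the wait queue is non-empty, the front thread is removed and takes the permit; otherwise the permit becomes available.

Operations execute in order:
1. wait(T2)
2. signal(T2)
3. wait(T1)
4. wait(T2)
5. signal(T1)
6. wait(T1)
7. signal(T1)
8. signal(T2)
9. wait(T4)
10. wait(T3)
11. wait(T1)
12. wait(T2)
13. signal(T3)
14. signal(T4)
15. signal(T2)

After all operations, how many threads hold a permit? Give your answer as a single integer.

Step 1: wait(T2) -> count=1 queue=[] holders={T2}
Step 2: signal(T2) -> count=2 queue=[] holders={none}
Step 3: wait(T1) -> count=1 queue=[] holders={T1}
Step 4: wait(T2) -> count=0 queue=[] holders={T1,T2}
Step 5: signal(T1) -> count=1 queue=[] holders={T2}
Step 6: wait(T1) -> count=0 queue=[] holders={T1,T2}
Step 7: signal(T1) -> count=1 queue=[] holders={T2}
Step 8: signal(T2) -> count=2 queue=[] holders={none}
Step 9: wait(T4) -> count=1 queue=[] holders={T4}
Step 10: wait(T3) -> count=0 queue=[] holders={T3,T4}
Step 11: wait(T1) -> count=0 queue=[T1] holders={T3,T4}
Step 12: wait(T2) -> count=0 queue=[T1,T2] holders={T3,T4}
Step 13: signal(T3) -> count=0 queue=[T2] holders={T1,T4}
Step 14: signal(T4) -> count=0 queue=[] holders={T1,T2}
Step 15: signal(T2) -> count=1 queue=[] holders={T1}
Final holders: {T1} -> 1 thread(s)

Answer: 1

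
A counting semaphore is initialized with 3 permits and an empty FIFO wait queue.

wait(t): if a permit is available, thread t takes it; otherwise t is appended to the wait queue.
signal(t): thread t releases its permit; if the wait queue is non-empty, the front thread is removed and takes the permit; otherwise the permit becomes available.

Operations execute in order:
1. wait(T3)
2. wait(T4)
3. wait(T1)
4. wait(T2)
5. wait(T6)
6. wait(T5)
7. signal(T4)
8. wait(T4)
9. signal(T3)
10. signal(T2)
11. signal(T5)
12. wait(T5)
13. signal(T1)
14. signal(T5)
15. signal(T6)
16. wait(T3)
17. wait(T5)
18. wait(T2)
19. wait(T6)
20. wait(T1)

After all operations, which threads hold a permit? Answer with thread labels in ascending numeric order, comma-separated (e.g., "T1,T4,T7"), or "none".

Step 1: wait(T3) -> count=2 queue=[] holders={T3}
Step 2: wait(T4) -> count=1 queue=[] holders={T3,T4}
Step 3: wait(T1) -> count=0 queue=[] holders={T1,T3,T4}
Step 4: wait(T2) -> count=0 queue=[T2] holders={T1,T3,T4}
Step 5: wait(T6) -> count=0 queue=[T2,T6] holders={T1,T3,T4}
Step 6: wait(T5) -> count=0 queue=[T2,T6,T5] holders={T1,T3,T4}
Step 7: signal(T4) -> count=0 queue=[T6,T5] holders={T1,T2,T3}
Step 8: wait(T4) -> count=0 queue=[T6,T5,T4] holders={T1,T2,T3}
Step 9: signal(T3) -> count=0 queue=[T5,T4] holders={T1,T2,T6}
Step 10: signal(T2) -> count=0 queue=[T4] holders={T1,T5,T6}
Step 11: signal(T5) -> count=0 queue=[] holders={T1,T4,T6}
Step 12: wait(T5) -> count=0 queue=[T5] holders={T1,T4,T6}
Step 13: signal(T1) -> count=0 queue=[] holders={T4,T5,T6}
Step 14: signal(T5) -> count=1 queue=[] holders={T4,T6}
Step 15: signal(T6) -> count=2 queue=[] holders={T4}
Step 16: wait(T3) -> count=1 queue=[] holders={T3,T4}
Step 17: wait(T5) -> count=0 queue=[] holders={T3,T4,T5}
Step 18: wait(T2) -> count=0 queue=[T2] holders={T3,T4,T5}
Step 19: wait(T6) -> count=0 queue=[T2,T6] holders={T3,T4,T5}
Step 20: wait(T1) -> count=0 queue=[T2,T6,T1] holders={T3,T4,T5}
Final holders: T3,T4,T5

Answer: T3,T4,T5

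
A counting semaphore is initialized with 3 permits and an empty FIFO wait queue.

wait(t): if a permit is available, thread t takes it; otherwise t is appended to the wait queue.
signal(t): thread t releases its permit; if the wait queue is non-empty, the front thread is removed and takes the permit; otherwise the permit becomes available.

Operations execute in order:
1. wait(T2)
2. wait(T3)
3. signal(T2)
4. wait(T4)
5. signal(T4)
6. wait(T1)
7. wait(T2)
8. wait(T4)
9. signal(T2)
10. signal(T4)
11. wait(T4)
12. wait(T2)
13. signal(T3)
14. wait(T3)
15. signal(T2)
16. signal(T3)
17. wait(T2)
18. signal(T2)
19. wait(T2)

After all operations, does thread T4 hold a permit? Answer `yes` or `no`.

Answer: yes

Derivation:
Step 1: wait(T2) -> count=2 queue=[] holders={T2}
Step 2: wait(T3) -> count=1 queue=[] holders={T2,T3}
Step 3: signal(T2) -> count=2 queue=[] holders={T3}
Step 4: wait(T4) -> count=1 queue=[] holders={T3,T4}
Step 5: signal(T4) -> count=2 queue=[] holders={T3}
Step 6: wait(T1) -> count=1 queue=[] holders={T1,T3}
Step 7: wait(T2) -> count=0 queue=[] holders={T1,T2,T3}
Step 8: wait(T4) -> count=0 queue=[T4] holders={T1,T2,T3}
Step 9: signal(T2) -> count=0 queue=[] holders={T1,T3,T4}
Step 10: signal(T4) -> count=1 queue=[] holders={T1,T3}
Step 11: wait(T4) -> count=0 queue=[] holders={T1,T3,T4}
Step 12: wait(T2) -> count=0 queue=[T2] holders={T1,T3,T4}
Step 13: signal(T3) -> count=0 queue=[] holders={T1,T2,T4}
Step 14: wait(T3) -> count=0 queue=[T3] holders={T1,T2,T4}
Step 15: signal(T2) -> count=0 queue=[] holders={T1,T3,T4}
Step 16: signal(T3) -> count=1 queue=[] holders={T1,T4}
Step 17: wait(T2) -> count=0 queue=[] holders={T1,T2,T4}
Step 18: signal(T2) -> count=1 queue=[] holders={T1,T4}
Step 19: wait(T2) -> count=0 queue=[] holders={T1,T2,T4}
Final holders: {T1,T2,T4} -> T4 in holders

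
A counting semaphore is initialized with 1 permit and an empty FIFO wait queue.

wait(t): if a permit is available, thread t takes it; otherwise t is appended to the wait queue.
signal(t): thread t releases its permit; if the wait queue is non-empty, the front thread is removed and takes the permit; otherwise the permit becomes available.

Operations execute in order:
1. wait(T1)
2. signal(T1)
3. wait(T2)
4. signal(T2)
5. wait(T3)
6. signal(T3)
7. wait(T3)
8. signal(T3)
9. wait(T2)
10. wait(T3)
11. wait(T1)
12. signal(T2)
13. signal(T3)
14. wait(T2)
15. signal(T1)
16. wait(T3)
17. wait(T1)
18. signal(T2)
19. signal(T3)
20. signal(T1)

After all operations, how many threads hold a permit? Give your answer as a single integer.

Step 1: wait(T1) -> count=0 queue=[] holders={T1}
Step 2: signal(T1) -> count=1 queue=[] holders={none}
Step 3: wait(T2) -> count=0 queue=[] holders={T2}
Step 4: signal(T2) -> count=1 queue=[] holders={none}
Step 5: wait(T3) -> count=0 queue=[] holders={T3}
Step 6: signal(T3) -> count=1 queue=[] holders={none}
Step 7: wait(T3) -> count=0 queue=[] holders={T3}
Step 8: signal(T3) -> count=1 queue=[] holders={none}
Step 9: wait(T2) -> count=0 queue=[] holders={T2}
Step 10: wait(T3) -> count=0 queue=[T3] holders={T2}
Step 11: wait(T1) -> count=0 queue=[T3,T1] holders={T2}
Step 12: signal(T2) -> count=0 queue=[T1] holders={T3}
Step 13: signal(T3) -> count=0 queue=[] holders={T1}
Step 14: wait(T2) -> count=0 queue=[T2] holders={T1}
Step 15: signal(T1) -> count=0 queue=[] holders={T2}
Step 16: wait(T3) -> count=0 queue=[T3] holders={T2}
Step 17: wait(T1) -> count=0 queue=[T3,T1] holders={T2}
Step 18: signal(T2) -> count=0 queue=[T1] holders={T3}
Step 19: signal(T3) -> count=0 queue=[] holders={T1}
Step 20: signal(T1) -> count=1 queue=[] holders={none}
Final holders: {none} -> 0 thread(s)

Answer: 0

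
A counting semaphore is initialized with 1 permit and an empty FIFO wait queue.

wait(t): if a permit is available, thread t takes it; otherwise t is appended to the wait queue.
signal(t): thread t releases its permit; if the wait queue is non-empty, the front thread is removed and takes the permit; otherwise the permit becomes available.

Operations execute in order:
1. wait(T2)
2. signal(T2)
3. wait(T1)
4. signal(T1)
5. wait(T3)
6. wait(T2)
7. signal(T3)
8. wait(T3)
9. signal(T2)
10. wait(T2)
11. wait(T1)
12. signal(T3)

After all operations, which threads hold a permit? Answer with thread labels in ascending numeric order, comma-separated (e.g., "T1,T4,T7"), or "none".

Step 1: wait(T2) -> count=0 queue=[] holders={T2}
Step 2: signal(T2) -> count=1 queue=[] holders={none}
Step 3: wait(T1) -> count=0 queue=[] holders={T1}
Step 4: signal(T1) -> count=1 queue=[] holders={none}
Step 5: wait(T3) -> count=0 queue=[] holders={T3}
Step 6: wait(T2) -> count=0 queue=[T2] holders={T3}
Step 7: signal(T3) -> count=0 queue=[] holders={T2}
Step 8: wait(T3) -> count=0 queue=[T3] holders={T2}
Step 9: signal(T2) -> count=0 queue=[] holders={T3}
Step 10: wait(T2) -> count=0 queue=[T2] holders={T3}
Step 11: wait(T1) -> count=0 queue=[T2,T1] holders={T3}
Step 12: signal(T3) -> count=0 queue=[T1] holders={T2}
Final holders: T2

Answer: T2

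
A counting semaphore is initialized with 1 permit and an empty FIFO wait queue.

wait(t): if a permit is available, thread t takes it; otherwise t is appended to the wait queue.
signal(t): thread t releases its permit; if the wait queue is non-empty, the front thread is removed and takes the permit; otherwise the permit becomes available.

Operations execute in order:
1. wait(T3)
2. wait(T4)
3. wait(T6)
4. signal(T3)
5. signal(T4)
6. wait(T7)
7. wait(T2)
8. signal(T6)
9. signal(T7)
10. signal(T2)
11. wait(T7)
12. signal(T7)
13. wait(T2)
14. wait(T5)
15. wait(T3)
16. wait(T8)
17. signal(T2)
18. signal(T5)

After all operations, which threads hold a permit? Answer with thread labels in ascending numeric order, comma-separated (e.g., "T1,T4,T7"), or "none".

Step 1: wait(T3) -> count=0 queue=[] holders={T3}
Step 2: wait(T4) -> count=0 queue=[T4] holders={T3}
Step 3: wait(T6) -> count=0 queue=[T4,T6] holders={T3}
Step 4: signal(T3) -> count=0 queue=[T6] holders={T4}
Step 5: signal(T4) -> count=0 queue=[] holders={T6}
Step 6: wait(T7) -> count=0 queue=[T7] holders={T6}
Step 7: wait(T2) -> count=0 queue=[T7,T2] holders={T6}
Step 8: signal(T6) -> count=0 queue=[T2] holders={T7}
Step 9: signal(T7) -> count=0 queue=[] holders={T2}
Step 10: signal(T2) -> count=1 queue=[] holders={none}
Step 11: wait(T7) -> count=0 queue=[] holders={T7}
Step 12: signal(T7) -> count=1 queue=[] holders={none}
Step 13: wait(T2) -> count=0 queue=[] holders={T2}
Step 14: wait(T5) -> count=0 queue=[T5] holders={T2}
Step 15: wait(T3) -> count=0 queue=[T5,T3] holders={T2}
Step 16: wait(T8) -> count=0 queue=[T5,T3,T8] holders={T2}
Step 17: signal(T2) -> count=0 queue=[T3,T8] holders={T5}
Step 18: signal(T5) -> count=0 queue=[T8] holders={T3}
Final holders: T3

Answer: T3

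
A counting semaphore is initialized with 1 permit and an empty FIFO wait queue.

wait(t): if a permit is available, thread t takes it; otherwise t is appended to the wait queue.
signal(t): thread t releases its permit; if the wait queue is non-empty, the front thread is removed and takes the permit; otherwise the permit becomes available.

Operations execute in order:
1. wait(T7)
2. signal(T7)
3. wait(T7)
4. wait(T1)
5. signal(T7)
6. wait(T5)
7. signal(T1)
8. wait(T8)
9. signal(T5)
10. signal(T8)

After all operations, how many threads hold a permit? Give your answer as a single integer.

Answer: 0

Derivation:
Step 1: wait(T7) -> count=0 queue=[] holders={T7}
Step 2: signal(T7) -> count=1 queue=[] holders={none}
Step 3: wait(T7) -> count=0 queue=[] holders={T7}
Step 4: wait(T1) -> count=0 queue=[T1] holders={T7}
Step 5: signal(T7) -> count=0 queue=[] holders={T1}
Step 6: wait(T5) -> count=0 queue=[T5] holders={T1}
Step 7: signal(T1) -> count=0 queue=[] holders={T5}
Step 8: wait(T8) -> count=0 queue=[T8] holders={T5}
Step 9: signal(T5) -> count=0 queue=[] holders={T8}
Step 10: signal(T8) -> count=1 queue=[] holders={none}
Final holders: {none} -> 0 thread(s)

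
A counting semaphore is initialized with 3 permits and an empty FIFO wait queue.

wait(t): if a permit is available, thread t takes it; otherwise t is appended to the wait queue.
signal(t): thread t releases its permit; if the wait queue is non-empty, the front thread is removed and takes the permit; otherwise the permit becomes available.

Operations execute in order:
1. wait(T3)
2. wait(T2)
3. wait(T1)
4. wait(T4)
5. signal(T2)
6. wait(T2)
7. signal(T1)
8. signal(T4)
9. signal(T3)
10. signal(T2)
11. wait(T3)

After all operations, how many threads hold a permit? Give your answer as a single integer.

Step 1: wait(T3) -> count=2 queue=[] holders={T3}
Step 2: wait(T2) -> count=1 queue=[] holders={T2,T3}
Step 3: wait(T1) -> count=0 queue=[] holders={T1,T2,T3}
Step 4: wait(T4) -> count=0 queue=[T4] holders={T1,T2,T3}
Step 5: signal(T2) -> count=0 queue=[] holders={T1,T3,T4}
Step 6: wait(T2) -> count=0 queue=[T2] holders={T1,T3,T4}
Step 7: signal(T1) -> count=0 queue=[] holders={T2,T3,T4}
Step 8: signal(T4) -> count=1 queue=[] holders={T2,T3}
Step 9: signal(T3) -> count=2 queue=[] holders={T2}
Step 10: signal(T2) -> count=3 queue=[] holders={none}
Step 11: wait(T3) -> count=2 queue=[] holders={T3}
Final holders: {T3} -> 1 thread(s)

Answer: 1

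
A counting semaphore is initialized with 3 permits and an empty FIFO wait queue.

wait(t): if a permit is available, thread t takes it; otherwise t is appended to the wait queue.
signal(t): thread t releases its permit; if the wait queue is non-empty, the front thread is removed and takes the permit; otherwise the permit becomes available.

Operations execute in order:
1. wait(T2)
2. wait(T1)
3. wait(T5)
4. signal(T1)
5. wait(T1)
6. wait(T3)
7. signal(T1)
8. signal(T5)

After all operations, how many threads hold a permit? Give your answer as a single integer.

Step 1: wait(T2) -> count=2 queue=[] holders={T2}
Step 2: wait(T1) -> count=1 queue=[] holders={T1,T2}
Step 3: wait(T5) -> count=0 queue=[] holders={T1,T2,T5}
Step 4: signal(T1) -> count=1 queue=[] holders={T2,T5}
Step 5: wait(T1) -> count=0 queue=[] holders={T1,T2,T5}
Step 6: wait(T3) -> count=0 queue=[T3] holders={T1,T2,T5}
Step 7: signal(T1) -> count=0 queue=[] holders={T2,T3,T5}
Step 8: signal(T5) -> count=1 queue=[] holders={T2,T3}
Final holders: {T2,T3} -> 2 thread(s)

Answer: 2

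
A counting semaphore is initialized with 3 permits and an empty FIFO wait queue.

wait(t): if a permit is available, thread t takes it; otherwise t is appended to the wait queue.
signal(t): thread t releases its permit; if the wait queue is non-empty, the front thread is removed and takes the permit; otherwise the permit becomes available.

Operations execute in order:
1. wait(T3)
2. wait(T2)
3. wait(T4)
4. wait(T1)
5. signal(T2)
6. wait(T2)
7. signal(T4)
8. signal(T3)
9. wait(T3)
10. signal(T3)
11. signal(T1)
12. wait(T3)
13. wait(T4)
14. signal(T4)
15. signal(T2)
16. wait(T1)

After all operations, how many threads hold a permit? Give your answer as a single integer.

Answer: 2

Derivation:
Step 1: wait(T3) -> count=2 queue=[] holders={T3}
Step 2: wait(T2) -> count=1 queue=[] holders={T2,T3}
Step 3: wait(T4) -> count=0 queue=[] holders={T2,T3,T4}
Step 4: wait(T1) -> count=0 queue=[T1] holders={T2,T3,T4}
Step 5: signal(T2) -> count=0 queue=[] holders={T1,T3,T4}
Step 6: wait(T2) -> count=0 queue=[T2] holders={T1,T3,T4}
Step 7: signal(T4) -> count=0 queue=[] holders={T1,T2,T3}
Step 8: signal(T3) -> count=1 queue=[] holders={T1,T2}
Step 9: wait(T3) -> count=0 queue=[] holders={T1,T2,T3}
Step 10: signal(T3) -> count=1 queue=[] holders={T1,T2}
Step 11: signal(T1) -> count=2 queue=[] holders={T2}
Step 12: wait(T3) -> count=1 queue=[] holders={T2,T3}
Step 13: wait(T4) -> count=0 queue=[] holders={T2,T3,T4}
Step 14: signal(T4) -> count=1 queue=[] holders={T2,T3}
Step 15: signal(T2) -> count=2 queue=[] holders={T3}
Step 16: wait(T1) -> count=1 queue=[] holders={T1,T3}
Final holders: {T1,T3} -> 2 thread(s)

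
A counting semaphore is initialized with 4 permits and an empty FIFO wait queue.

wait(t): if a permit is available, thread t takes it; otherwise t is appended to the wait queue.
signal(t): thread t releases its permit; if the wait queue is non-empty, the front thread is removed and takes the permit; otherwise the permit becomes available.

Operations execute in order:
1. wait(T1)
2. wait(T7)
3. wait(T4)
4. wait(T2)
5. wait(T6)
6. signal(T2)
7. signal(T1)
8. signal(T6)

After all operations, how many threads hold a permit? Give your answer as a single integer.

Answer: 2

Derivation:
Step 1: wait(T1) -> count=3 queue=[] holders={T1}
Step 2: wait(T7) -> count=2 queue=[] holders={T1,T7}
Step 3: wait(T4) -> count=1 queue=[] holders={T1,T4,T7}
Step 4: wait(T2) -> count=0 queue=[] holders={T1,T2,T4,T7}
Step 5: wait(T6) -> count=0 queue=[T6] holders={T1,T2,T4,T7}
Step 6: signal(T2) -> count=0 queue=[] holders={T1,T4,T6,T7}
Step 7: signal(T1) -> count=1 queue=[] holders={T4,T6,T7}
Step 8: signal(T6) -> count=2 queue=[] holders={T4,T7}
Final holders: {T4,T7} -> 2 thread(s)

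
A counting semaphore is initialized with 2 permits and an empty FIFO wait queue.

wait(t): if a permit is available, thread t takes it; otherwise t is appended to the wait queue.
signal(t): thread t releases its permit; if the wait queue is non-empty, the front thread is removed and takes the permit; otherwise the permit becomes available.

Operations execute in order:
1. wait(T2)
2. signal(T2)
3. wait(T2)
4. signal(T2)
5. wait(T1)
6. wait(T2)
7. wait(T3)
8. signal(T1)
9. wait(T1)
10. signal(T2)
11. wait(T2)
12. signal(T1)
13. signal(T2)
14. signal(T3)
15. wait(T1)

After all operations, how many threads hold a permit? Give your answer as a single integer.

Answer: 1

Derivation:
Step 1: wait(T2) -> count=1 queue=[] holders={T2}
Step 2: signal(T2) -> count=2 queue=[] holders={none}
Step 3: wait(T2) -> count=1 queue=[] holders={T2}
Step 4: signal(T2) -> count=2 queue=[] holders={none}
Step 5: wait(T1) -> count=1 queue=[] holders={T1}
Step 6: wait(T2) -> count=0 queue=[] holders={T1,T2}
Step 7: wait(T3) -> count=0 queue=[T3] holders={T1,T2}
Step 8: signal(T1) -> count=0 queue=[] holders={T2,T3}
Step 9: wait(T1) -> count=0 queue=[T1] holders={T2,T3}
Step 10: signal(T2) -> count=0 queue=[] holders={T1,T3}
Step 11: wait(T2) -> count=0 queue=[T2] holders={T1,T3}
Step 12: signal(T1) -> count=0 queue=[] holders={T2,T3}
Step 13: signal(T2) -> count=1 queue=[] holders={T3}
Step 14: signal(T3) -> count=2 queue=[] holders={none}
Step 15: wait(T1) -> count=1 queue=[] holders={T1}
Final holders: {T1} -> 1 thread(s)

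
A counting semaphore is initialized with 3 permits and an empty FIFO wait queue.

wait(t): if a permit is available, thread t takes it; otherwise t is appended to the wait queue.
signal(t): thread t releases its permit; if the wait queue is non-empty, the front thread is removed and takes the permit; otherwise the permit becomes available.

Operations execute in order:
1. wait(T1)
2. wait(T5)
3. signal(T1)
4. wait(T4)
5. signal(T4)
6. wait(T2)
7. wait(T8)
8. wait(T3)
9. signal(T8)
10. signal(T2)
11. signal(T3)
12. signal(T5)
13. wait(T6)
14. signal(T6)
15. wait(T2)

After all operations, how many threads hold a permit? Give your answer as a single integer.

Step 1: wait(T1) -> count=2 queue=[] holders={T1}
Step 2: wait(T5) -> count=1 queue=[] holders={T1,T5}
Step 3: signal(T1) -> count=2 queue=[] holders={T5}
Step 4: wait(T4) -> count=1 queue=[] holders={T4,T5}
Step 5: signal(T4) -> count=2 queue=[] holders={T5}
Step 6: wait(T2) -> count=1 queue=[] holders={T2,T5}
Step 7: wait(T8) -> count=0 queue=[] holders={T2,T5,T8}
Step 8: wait(T3) -> count=0 queue=[T3] holders={T2,T5,T8}
Step 9: signal(T8) -> count=0 queue=[] holders={T2,T3,T5}
Step 10: signal(T2) -> count=1 queue=[] holders={T3,T5}
Step 11: signal(T3) -> count=2 queue=[] holders={T5}
Step 12: signal(T5) -> count=3 queue=[] holders={none}
Step 13: wait(T6) -> count=2 queue=[] holders={T6}
Step 14: signal(T6) -> count=3 queue=[] holders={none}
Step 15: wait(T2) -> count=2 queue=[] holders={T2}
Final holders: {T2} -> 1 thread(s)

Answer: 1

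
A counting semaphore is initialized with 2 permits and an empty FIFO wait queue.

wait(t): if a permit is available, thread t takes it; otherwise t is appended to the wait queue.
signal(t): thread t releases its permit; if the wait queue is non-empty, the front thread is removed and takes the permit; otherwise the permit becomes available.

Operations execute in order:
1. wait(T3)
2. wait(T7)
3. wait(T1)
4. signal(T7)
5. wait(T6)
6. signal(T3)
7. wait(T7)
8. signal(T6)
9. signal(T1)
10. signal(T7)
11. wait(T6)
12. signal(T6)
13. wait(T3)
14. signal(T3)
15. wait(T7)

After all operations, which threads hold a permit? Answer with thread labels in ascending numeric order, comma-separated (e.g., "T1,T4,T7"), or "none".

Step 1: wait(T3) -> count=1 queue=[] holders={T3}
Step 2: wait(T7) -> count=0 queue=[] holders={T3,T7}
Step 3: wait(T1) -> count=0 queue=[T1] holders={T3,T7}
Step 4: signal(T7) -> count=0 queue=[] holders={T1,T3}
Step 5: wait(T6) -> count=0 queue=[T6] holders={T1,T3}
Step 6: signal(T3) -> count=0 queue=[] holders={T1,T6}
Step 7: wait(T7) -> count=0 queue=[T7] holders={T1,T6}
Step 8: signal(T6) -> count=0 queue=[] holders={T1,T7}
Step 9: signal(T1) -> count=1 queue=[] holders={T7}
Step 10: signal(T7) -> count=2 queue=[] holders={none}
Step 11: wait(T6) -> count=1 queue=[] holders={T6}
Step 12: signal(T6) -> count=2 queue=[] holders={none}
Step 13: wait(T3) -> count=1 queue=[] holders={T3}
Step 14: signal(T3) -> count=2 queue=[] holders={none}
Step 15: wait(T7) -> count=1 queue=[] holders={T7}
Final holders: T7

Answer: T7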